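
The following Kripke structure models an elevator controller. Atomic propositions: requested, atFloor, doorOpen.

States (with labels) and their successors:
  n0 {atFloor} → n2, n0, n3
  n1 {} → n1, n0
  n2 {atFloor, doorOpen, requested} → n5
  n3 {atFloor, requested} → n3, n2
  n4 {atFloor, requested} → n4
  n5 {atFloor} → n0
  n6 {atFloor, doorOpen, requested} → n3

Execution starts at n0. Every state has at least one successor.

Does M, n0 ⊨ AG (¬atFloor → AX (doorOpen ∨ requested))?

Holds

States satisfying ¬atFloor → AX (doorOpen ∨ requested): {n0, n2, n3, n4, n5, n6}.
States satisfying AG (¬atFloor → AX (doorOpen ∨ requested)): {n0, n2, n3, n4, n5, n6}.
Every state reachable from n0 satisfies ¬atFloor → AX (doorOpen ∨ requested).
n0 ∈ Sat(AG (¬atFloor → AX (doorOpen ∨ requested))).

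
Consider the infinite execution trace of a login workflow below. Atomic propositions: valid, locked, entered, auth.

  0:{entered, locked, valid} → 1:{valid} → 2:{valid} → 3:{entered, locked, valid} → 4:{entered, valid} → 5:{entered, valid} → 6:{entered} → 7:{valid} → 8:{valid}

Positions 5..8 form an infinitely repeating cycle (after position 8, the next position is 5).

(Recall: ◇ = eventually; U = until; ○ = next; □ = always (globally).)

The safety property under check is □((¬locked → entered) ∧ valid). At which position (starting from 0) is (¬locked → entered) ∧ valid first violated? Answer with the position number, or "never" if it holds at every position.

1

Check (¬locked → entered) ∧ valid at each position in order: 0 ✓.
At position 1 the labels are {valid}, so (¬locked → entered) ∧ valid is false there. This is the first violation.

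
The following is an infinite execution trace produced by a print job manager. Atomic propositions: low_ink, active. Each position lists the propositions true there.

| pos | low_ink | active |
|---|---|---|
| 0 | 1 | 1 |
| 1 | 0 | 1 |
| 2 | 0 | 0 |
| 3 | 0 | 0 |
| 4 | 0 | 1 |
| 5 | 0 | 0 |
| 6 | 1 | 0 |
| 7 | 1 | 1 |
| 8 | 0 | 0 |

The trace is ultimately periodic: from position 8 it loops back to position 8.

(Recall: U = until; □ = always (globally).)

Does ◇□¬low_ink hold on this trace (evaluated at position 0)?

□¬low_ink holds at position 8, which is reachable from 0, so ◇□¬low_ink holds.

Satisfied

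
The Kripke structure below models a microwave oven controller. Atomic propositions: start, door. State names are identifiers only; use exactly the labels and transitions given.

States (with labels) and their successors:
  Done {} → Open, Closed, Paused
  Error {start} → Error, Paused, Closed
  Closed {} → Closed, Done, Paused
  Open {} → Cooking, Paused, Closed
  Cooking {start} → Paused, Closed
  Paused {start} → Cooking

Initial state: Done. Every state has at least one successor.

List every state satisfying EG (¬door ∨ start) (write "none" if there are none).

{Done, Error, Closed, Open, Cooking, Paused}

States satisfying ¬door ∨ start: {Done, Error, Closed, Open, Cooking, Paused}.
States satisfying EG (¬door ∨ start): {Done, Error, Closed, Open, Cooking, Paused}.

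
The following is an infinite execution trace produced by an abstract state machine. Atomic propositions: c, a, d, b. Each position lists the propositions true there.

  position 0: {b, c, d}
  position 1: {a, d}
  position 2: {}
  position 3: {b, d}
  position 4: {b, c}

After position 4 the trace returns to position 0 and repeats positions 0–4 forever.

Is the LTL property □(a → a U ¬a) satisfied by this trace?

a → a U ¬a holds at every position 0..4, and those are all positions ever visited, so □(a → a U ¬a) holds.
Positions where a holds: 1.
Check a U ¬a at each: 1→ok.

Yes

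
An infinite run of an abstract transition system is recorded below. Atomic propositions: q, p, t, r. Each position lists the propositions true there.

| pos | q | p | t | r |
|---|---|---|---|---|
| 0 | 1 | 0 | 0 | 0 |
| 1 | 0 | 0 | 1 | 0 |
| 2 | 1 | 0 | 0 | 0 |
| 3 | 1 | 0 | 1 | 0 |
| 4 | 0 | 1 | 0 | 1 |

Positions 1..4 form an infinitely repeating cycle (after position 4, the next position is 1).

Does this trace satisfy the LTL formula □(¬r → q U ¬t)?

Violated

¬r → q U ¬t must hold at every position from 0 onward. It fails at position 1, so □(¬r → q U ¬t) is false.
Positions where ¬r holds: 0, 1, 2, 3.
Check q U ¬t at each: 0→ok, 1→fails, 2→ok, 3→ok.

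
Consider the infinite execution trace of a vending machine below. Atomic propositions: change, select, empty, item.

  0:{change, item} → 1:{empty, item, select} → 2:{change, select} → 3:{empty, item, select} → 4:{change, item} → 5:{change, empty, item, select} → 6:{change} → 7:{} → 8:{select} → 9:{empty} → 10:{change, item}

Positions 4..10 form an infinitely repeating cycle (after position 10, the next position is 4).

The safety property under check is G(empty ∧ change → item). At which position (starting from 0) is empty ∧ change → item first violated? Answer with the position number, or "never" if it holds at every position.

empty ∧ change → item holds at every position 0..10, and those are all the positions the trace ever visits, so the invariant G(empty ∧ change → item) is never violated.

never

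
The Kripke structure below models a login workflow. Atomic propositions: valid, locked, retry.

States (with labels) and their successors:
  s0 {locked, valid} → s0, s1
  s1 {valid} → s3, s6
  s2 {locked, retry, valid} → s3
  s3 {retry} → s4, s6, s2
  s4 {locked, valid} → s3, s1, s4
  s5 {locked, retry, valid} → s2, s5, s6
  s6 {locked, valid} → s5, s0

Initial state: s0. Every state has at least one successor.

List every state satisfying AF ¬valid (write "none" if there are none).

States satisfying ¬valid: {s3}.
States satisfying AF ¬valid: {s2, s3}.

{s2, s3}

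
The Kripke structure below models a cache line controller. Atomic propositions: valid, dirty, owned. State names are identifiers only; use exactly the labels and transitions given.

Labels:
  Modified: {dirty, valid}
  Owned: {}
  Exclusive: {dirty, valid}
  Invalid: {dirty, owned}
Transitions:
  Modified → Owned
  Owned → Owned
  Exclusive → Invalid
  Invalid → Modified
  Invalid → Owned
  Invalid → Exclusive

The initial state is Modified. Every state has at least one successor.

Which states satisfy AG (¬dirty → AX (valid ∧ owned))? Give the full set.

none

States satisfying ¬dirty → AX (valid ∧ owned): {Modified, Exclusive, Invalid}.
States satisfying AG (¬dirty → AX (valid ∧ owned)): ∅.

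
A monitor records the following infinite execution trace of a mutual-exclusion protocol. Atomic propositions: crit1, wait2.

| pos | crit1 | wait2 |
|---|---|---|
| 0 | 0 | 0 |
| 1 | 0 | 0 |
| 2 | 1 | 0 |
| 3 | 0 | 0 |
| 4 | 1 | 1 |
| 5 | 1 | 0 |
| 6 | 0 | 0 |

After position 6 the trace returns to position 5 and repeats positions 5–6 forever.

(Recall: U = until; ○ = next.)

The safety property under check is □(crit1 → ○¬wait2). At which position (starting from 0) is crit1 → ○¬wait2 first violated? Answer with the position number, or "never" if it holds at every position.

crit1 → ○¬wait2 holds at every position 0..6, and those are all the positions the trace ever visits, so the invariant □(crit1 → ○¬wait2) is never violated.

never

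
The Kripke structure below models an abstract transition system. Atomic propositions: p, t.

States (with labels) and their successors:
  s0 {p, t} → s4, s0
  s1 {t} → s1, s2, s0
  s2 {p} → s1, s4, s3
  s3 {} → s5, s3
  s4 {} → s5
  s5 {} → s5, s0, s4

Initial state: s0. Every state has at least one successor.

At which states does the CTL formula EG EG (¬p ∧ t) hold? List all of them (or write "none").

States satisfying EG (¬p ∧ t): {s1}.
States satisfying EG EG (¬p ∧ t): {s1}.

{s1}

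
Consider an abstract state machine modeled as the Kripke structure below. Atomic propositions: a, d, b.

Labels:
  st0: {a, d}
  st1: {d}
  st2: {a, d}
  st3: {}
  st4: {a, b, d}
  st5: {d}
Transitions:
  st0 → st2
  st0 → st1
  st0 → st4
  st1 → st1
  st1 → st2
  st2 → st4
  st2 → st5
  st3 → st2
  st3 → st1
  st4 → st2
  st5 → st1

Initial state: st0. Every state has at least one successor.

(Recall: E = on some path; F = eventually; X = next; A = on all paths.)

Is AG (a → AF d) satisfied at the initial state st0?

States satisfying a → AF d: {st0, st1, st2, st3, st4, st5}.
States satisfying AG (a → AF d): {st0, st1, st2, st3, st4, st5}.
Every state reachable from st0 satisfies a → AF d.
st0 ∈ Sat(AG (a → AF d)).

Yes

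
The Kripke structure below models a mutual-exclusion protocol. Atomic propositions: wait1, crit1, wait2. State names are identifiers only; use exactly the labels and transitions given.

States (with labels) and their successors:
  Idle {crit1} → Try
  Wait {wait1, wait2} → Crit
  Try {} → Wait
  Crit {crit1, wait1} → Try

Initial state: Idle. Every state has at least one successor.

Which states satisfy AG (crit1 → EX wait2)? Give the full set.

none

States satisfying crit1 → EX wait2: {Wait, Try}.
States satisfying AG (crit1 → EX wait2): ∅.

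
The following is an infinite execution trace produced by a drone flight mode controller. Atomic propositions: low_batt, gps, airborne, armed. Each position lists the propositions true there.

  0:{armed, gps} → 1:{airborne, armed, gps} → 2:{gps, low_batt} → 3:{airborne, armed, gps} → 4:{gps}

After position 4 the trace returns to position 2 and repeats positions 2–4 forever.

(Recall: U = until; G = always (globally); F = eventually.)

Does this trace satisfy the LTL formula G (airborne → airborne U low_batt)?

airborne → airborne U low_batt must hold at every position from 0 onward. It fails at position 3, so G (airborne → airborne U low_batt) is false.
Positions where airborne holds: 1, 3.
Check airborne U low_batt at each: 1→ok, 3→fails.

Violated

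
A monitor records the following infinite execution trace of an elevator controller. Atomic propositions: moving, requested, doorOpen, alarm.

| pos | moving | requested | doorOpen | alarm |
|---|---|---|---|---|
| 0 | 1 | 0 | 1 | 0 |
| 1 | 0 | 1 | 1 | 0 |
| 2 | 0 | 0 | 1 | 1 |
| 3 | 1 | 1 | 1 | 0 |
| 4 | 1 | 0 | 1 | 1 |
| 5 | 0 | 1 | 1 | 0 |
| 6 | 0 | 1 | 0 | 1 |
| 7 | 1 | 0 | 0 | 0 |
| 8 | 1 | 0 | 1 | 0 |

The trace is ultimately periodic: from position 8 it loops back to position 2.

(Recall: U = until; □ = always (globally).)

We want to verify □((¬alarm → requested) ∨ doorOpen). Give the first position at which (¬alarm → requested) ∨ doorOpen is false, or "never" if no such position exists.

7

Check (¬alarm → requested) ∨ doorOpen at each position in order: 0 ✓, 1 ✓, 2 ✓, 3 ✓, 4 ✓, 5 ✓, 6 ✓.
At position 7 the labels are {moving}, so (¬alarm → requested) ∨ doorOpen is false there. This is the first violation.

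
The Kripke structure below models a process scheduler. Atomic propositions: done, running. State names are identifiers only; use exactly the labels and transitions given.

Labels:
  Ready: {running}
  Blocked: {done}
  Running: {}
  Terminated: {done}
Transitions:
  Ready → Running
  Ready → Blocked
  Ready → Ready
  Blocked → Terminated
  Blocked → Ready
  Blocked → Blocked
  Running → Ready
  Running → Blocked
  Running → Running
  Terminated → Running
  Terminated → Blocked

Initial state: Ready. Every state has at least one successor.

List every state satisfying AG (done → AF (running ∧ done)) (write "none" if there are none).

States satisfying done → AF (running ∧ done): {Ready, Running}.
States satisfying AG (done → AF (running ∧ done)): ∅.

none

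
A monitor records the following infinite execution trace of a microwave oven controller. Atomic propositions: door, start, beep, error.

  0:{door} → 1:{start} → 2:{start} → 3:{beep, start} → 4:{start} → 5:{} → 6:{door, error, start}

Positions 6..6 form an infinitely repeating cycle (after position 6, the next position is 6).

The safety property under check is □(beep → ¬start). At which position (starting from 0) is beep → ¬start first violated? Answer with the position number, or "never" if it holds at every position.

Check beep → ¬start at each position in order: 0 ✓, 1 ✓, 2 ✓.
At position 3 the labels are {beep, start}, so beep → ¬start is false there. This is the first violation.

3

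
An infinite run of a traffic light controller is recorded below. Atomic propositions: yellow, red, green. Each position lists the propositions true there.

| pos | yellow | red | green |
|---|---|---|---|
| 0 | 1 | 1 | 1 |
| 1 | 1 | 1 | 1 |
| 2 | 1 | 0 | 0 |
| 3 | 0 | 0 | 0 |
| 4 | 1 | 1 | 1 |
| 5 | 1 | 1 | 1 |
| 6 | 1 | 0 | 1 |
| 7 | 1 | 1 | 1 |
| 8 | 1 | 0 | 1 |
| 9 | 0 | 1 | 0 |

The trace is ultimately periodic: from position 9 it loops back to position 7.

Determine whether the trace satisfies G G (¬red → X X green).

Yes

G (¬red → X X green) holds at every position 0..9, and those are all positions ever visited, so G G (¬red → X X green) holds.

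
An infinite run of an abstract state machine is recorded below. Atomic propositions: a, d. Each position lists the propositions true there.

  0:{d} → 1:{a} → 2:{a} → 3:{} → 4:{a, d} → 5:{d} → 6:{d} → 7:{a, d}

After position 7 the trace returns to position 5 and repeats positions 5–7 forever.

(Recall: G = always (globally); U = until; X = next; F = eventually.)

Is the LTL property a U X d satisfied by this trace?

Walking from position 0: at position 0, X d has not yet held and a fails, so a U X d is false.

Does not hold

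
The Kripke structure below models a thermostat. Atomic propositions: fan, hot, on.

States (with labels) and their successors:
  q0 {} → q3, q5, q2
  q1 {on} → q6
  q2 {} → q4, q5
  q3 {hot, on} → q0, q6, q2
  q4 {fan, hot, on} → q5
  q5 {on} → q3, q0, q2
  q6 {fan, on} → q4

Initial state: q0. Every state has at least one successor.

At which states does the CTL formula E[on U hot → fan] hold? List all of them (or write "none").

States satisfying on: {q1, q3, q4, q5, q6}.
States satisfying hot → fan: {q0, q1, q2, q4, q5, q6}.
States satisfying E[on U hot → fan]: {q0, q1, q2, q3, q4, q5, q6}.

{q0, q1, q2, q3, q4, q5, q6}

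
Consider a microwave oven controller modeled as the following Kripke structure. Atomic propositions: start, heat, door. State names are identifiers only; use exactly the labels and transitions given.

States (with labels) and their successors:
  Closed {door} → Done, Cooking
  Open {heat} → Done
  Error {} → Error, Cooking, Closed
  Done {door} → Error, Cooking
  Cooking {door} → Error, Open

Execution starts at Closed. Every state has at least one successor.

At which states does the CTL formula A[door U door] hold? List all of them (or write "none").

States satisfying door: {Closed, Done, Cooking}.
States satisfying A[door U door]: {Closed, Done, Cooking}.

{Closed, Done, Cooking}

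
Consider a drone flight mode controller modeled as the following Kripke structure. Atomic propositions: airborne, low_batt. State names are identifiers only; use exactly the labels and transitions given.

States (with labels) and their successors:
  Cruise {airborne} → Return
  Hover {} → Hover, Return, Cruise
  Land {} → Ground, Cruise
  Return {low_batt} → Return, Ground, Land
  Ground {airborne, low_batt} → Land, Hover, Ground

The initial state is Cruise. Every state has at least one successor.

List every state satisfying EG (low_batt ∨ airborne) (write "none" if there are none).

States satisfying low_batt ∨ airborne: {Cruise, Return, Ground}.
States satisfying EG (low_batt ∨ airborne): {Cruise, Return, Ground}.

{Cruise, Return, Ground}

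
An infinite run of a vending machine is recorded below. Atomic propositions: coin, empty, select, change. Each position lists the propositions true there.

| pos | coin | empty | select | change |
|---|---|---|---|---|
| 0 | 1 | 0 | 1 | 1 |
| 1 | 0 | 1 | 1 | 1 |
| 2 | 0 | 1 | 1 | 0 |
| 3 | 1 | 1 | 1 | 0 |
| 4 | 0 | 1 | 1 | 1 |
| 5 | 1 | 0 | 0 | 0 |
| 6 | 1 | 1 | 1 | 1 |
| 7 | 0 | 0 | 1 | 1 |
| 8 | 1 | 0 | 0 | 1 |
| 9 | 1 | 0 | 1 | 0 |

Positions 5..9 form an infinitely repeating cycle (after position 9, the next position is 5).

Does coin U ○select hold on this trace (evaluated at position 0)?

Holds

Walking from position 0: ○select first holds at position 0, and coin holds at every earlier position along the way, so coin U ○select holds.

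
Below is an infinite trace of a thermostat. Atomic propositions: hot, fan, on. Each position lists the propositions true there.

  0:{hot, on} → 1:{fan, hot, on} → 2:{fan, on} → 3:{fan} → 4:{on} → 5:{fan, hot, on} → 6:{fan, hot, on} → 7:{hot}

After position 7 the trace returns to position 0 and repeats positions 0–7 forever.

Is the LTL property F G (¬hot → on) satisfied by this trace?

No

G (¬hot → on) is false at every position 0..7, so it never becomes true and F G (¬hot → on) fails.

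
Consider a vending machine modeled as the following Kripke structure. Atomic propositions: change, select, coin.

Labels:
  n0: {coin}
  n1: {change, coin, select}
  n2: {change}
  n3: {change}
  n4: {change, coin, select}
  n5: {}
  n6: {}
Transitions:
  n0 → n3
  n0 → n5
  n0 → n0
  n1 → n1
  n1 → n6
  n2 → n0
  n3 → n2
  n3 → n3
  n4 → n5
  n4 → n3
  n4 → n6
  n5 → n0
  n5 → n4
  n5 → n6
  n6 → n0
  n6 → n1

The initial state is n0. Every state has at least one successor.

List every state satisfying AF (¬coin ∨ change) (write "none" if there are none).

States satisfying ¬coin ∨ change: {n1, n2, n3, n4, n5, n6}.
States satisfying AF (¬coin ∨ change): {n1, n2, n3, n4, n5, n6}.

{n1, n2, n3, n4, n5, n6}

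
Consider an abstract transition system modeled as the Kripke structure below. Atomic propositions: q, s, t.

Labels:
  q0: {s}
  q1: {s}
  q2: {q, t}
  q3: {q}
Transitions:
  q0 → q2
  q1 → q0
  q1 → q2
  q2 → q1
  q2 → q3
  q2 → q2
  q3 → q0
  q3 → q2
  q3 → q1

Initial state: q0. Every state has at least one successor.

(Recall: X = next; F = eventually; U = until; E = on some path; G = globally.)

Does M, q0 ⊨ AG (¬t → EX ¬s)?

Holds

States satisfying ¬t → EX ¬s: {q0, q1, q2, q3}.
States satisfying AG (¬t → EX ¬s): {q0, q1, q2, q3}.
Every state reachable from q0 satisfies ¬t → EX ¬s.
q0 ∈ Sat(AG (¬t → EX ¬s)).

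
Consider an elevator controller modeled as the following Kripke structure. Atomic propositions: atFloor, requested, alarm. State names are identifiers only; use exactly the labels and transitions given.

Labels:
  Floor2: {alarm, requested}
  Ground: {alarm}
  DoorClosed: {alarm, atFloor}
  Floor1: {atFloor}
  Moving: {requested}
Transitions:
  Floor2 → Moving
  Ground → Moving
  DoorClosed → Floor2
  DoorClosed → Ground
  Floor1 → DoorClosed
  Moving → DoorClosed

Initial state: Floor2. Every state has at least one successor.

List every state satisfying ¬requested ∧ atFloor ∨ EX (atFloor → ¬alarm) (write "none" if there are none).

States satisfying ¬requested: {Ground, DoorClosed, Floor1}.
States satisfying ¬requested ∧ atFloor: {DoorClosed, Floor1}.
States satisfying atFloor → ¬alarm: {Floor2, Ground, Floor1, Moving}.
States satisfying EX (atFloor → ¬alarm): {Floor2, Ground, DoorClosed}.
States satisfying ¬requested ∧ atFloor ∨ EX (atFloor → ¬alarm): {Floor2, Ground, DoorClosed, Floor1}.

{Floor2, Ground, DoorClosed, Floor1}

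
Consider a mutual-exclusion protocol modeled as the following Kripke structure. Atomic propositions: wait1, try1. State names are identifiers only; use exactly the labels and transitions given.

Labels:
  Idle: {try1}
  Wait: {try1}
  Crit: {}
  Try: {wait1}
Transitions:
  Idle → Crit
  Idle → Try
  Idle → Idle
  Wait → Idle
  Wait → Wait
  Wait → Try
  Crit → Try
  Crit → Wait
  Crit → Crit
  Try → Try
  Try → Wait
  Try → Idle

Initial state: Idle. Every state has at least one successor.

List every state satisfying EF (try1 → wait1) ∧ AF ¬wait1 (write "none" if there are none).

{Idle, Wait, Crit}

States satisfying try1 → wait1: {Crit, Try}.
States satisfying EF (try1 → wait1): {Idle, Wait, Crit, Try}.
States satisfying ¬wait1: {Idle, Wait, Crit}.
States satisfying AF ¬wait1: {Idle, Wait, Crit}.
States satisfying EF (try1 → wait1) ∧ AF ¬wait1: {Idle, Wait, Crit}.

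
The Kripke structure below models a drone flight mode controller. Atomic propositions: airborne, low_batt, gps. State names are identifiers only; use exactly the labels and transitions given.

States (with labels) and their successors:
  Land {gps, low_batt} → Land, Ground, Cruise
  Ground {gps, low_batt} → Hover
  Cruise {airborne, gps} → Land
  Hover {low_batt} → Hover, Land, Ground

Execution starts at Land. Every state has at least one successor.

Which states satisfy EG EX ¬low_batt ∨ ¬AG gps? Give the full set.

{Land, Ground, Cruise, Hover}

States satisfying EX ¬low_batt: {Land}.
States satisfying EG EX ¬low_batt: {Land}.
States satisfying gps: {Land, Ground, Cruise}.
States satisfying AG gps: ∅.
States satisfying ¬AG gps: {Land, Ground, Cruise, Hover}.
States satisfying EG EX ¬low_batt ∨ ¬AG gps: {Land, Ground, Cruise, Hover}.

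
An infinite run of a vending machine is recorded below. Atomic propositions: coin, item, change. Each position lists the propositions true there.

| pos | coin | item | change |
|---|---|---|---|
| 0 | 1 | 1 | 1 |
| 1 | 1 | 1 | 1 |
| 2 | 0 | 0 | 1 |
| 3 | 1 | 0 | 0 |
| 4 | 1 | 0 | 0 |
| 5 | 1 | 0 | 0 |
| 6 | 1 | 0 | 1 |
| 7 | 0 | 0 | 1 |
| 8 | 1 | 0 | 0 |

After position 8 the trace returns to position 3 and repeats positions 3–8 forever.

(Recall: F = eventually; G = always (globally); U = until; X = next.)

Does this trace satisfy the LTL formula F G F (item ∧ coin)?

G F (item ∧ coin) is false at every position 0..8, so it never becomes true and F G F (item ∧ coin) fails.

No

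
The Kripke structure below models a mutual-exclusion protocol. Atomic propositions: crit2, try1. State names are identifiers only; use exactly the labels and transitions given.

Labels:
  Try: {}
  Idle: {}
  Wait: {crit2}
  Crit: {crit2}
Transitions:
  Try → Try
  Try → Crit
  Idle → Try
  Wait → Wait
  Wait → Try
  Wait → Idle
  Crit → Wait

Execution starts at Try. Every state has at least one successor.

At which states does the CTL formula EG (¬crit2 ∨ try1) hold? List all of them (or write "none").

{Try, Idle}

States satisfying ¬crit2 ∨ try1: {Try, Idle}.
States satisfying EG (¬crit2 ∨ try1): {Try, Idle}.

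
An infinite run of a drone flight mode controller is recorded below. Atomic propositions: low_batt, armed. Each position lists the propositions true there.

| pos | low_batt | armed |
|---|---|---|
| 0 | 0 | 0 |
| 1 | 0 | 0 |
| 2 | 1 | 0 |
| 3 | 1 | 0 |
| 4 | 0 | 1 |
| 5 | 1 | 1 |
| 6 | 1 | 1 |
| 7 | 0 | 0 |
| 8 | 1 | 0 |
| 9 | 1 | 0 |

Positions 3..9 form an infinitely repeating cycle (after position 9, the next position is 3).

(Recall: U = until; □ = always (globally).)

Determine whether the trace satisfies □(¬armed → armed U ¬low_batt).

¬armed → armed U ¬low_batt must hold at every position from 0 onward. It fails at position 2, so □(¬armed → armed U ¬low_batt) is false.
Positions where ¬armed holds: 0, 1, 2, 3, 7, 8, 9.
Check armed U ¬low_batt at each: 0→ok, 1→ok, 2→fails, 3→fails, 7→ok, 8→fails, 9→fails.

Does not hold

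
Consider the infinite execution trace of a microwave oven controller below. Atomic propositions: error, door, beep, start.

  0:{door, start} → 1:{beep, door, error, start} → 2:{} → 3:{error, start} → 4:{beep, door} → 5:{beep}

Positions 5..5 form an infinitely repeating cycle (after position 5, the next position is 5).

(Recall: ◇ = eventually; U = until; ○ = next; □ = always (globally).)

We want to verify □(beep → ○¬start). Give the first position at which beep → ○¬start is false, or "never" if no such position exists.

never

beep → ○¬start holds at every position 0..5, and those are all the positions the trace ever visits, so the invariant □(beep → ○¬start) is never violated.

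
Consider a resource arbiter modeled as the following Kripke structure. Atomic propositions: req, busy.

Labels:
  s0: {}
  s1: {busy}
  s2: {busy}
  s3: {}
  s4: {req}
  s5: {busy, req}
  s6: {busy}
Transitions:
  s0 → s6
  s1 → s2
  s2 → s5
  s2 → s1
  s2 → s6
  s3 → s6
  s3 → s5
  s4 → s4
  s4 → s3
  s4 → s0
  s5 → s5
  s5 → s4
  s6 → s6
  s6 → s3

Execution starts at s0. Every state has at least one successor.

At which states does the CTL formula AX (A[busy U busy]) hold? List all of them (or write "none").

States satisfying A[busy U busy]: {s1, s2, s5, s6}.
States satisfying AX (A[busy U busy]): {s0, s1, s2, s3}.

{s0, s1, s2, s3}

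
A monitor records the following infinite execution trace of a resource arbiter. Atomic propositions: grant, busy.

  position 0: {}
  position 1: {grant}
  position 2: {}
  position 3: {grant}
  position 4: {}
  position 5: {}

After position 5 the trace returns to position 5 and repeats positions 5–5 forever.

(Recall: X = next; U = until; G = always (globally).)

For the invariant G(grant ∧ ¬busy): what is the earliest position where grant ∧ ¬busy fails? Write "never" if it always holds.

0

At position 0 the labels are {}, so grant ∧ ¬busy is false there. This is the first violation.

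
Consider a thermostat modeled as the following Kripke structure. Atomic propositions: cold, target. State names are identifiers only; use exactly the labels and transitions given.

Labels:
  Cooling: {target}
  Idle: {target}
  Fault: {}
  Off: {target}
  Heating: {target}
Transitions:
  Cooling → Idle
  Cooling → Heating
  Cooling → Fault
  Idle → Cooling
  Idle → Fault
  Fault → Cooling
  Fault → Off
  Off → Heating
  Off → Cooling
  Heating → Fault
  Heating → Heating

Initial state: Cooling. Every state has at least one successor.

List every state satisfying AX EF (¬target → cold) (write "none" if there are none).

{Cooling, Idle, Fault, Off, Heating}

States satisfying EF (¬target → cold): {Cooling, Idle, Fault, Off, Heating}.
States satisfying AX EF (¬target → cold): {Cooling, Idle, Fault, Off, Heating}.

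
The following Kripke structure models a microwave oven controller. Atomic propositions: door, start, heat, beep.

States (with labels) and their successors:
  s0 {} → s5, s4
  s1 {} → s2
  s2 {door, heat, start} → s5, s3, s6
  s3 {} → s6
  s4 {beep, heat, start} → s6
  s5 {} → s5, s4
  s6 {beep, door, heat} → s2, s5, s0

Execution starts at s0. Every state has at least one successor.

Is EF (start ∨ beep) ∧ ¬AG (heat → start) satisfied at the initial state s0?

States satisfying start ∨ beep: {s2, s4, s6}.
States satisfying EF (start ∨ beep): {s0, s1, s2, s3, s4, s5, s6}.
States satisfying heat → start: {s0, s1, s2, s3, s4, s5}.
States satisfying AG (heat → start): ∅.
States satisfying ¬AG (heat → start): {s0, s1, s2, s3, s4, s5, s6}.
States satisfying EF (start ∨ beep) ∧ ¬AG (heat → start): {s0, s1, s2, s3, s4, s5, s6}.
s0 ∈ Sat(EF (start ∨ beep) ∧ ¬AG (heat → start)).

Yes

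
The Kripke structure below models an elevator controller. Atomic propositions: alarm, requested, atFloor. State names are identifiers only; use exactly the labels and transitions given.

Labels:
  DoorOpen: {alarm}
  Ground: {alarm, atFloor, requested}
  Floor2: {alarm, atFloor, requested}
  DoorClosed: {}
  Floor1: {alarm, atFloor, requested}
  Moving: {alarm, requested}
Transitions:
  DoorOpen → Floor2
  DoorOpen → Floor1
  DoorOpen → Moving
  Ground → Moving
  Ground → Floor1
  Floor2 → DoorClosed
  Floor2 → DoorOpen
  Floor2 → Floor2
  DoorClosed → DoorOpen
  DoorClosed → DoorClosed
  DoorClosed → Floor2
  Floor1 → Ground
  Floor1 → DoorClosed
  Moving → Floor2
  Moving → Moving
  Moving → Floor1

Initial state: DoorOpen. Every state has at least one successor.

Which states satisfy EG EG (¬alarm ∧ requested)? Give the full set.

none

States satisfying EG (¬alarm ∧ requested): ∅.
States satisfying EG EG (¬alarm ∧ requested): ∅.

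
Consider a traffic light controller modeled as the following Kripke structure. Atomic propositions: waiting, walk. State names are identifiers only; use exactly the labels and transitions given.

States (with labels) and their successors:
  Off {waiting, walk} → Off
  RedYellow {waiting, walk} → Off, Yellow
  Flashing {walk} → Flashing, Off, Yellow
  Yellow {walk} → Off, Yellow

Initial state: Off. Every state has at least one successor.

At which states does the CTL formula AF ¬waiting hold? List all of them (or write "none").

States satisfying ¬waiting: {Flashing, Yellow}.
States satisfying AF ¬waiting: {Flashing, Yellow}.

{Flashing, Yellow}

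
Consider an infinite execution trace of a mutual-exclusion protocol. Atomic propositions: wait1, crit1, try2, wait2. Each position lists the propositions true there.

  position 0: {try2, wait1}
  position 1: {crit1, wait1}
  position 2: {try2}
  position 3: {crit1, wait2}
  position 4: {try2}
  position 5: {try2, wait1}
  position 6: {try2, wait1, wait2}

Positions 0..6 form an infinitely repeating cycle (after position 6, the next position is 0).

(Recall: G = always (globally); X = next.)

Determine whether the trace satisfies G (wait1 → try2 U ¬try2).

wait1 → try2 U ¬try2 holds at every position 0..6, and those are all positions ever visited, so G (wait1 → try2 U ¬try2) holds.
Positions where wait1 holds: 0, 1, 5, 6.
Check try2 U ¬try2 at each: 0→ok, 1→ok, 5→ok, 6→ok.

Holds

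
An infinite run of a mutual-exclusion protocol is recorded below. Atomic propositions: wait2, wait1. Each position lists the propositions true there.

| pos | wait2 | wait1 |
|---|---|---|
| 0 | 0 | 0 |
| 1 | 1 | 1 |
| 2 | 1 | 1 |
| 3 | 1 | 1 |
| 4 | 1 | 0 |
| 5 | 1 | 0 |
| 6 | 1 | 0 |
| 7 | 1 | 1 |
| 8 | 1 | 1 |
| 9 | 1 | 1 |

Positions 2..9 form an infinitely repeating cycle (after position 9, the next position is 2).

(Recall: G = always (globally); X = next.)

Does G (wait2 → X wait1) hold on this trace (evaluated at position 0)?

Violated

wait2 → X wait1 must hold at every position from 0 onward. It fails at position 3, so G (wait2 → X wait1) is false.
Positions where wait2 holds: 1, 2, 3, 4, 5, 6, 7, 8, 9.
Check X wait1 at each: 1→ok, 2→ok, 3→fails, 4→fails, 5→fails, 6→ok, 7→ok, 8→ok, 9→ok.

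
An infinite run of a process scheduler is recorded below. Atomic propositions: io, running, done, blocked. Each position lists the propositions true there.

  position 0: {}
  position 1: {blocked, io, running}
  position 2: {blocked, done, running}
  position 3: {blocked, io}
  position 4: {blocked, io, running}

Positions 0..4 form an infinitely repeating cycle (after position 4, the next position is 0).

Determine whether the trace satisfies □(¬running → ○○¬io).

Satisfied

¬running → ○○¬io holds at every position 0..4, and those are all positions ever visited, so □(¬running → ○○¬io) holds.
Positions where ¬running holds: 0, 3.
Check ○○¬io at each: 0→ok, 3→ok.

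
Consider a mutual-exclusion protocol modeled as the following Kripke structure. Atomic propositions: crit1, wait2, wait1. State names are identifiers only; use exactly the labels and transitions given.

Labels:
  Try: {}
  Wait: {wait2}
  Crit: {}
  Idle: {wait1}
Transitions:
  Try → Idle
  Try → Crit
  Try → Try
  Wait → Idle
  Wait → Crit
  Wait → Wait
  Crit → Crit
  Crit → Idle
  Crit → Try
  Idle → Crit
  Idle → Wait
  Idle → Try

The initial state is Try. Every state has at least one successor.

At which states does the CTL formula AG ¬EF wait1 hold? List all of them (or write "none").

States satisfying ¬EF wait1: ∅.
States satisfying AG ¬EF wait1: ∅.

none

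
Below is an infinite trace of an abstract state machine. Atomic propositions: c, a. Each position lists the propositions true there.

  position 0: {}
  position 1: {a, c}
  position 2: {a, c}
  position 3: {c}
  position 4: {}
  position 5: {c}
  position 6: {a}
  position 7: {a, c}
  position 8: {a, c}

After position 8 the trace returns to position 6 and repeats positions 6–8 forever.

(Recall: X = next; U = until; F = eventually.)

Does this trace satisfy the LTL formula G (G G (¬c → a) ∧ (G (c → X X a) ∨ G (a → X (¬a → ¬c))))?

G G (¬c → a) ∧ (G (c → X X a) ∨ G (a → X (¬a → ¬c))) must hold at every position from 0 onward. It fails at position 0, so G (G G (¬c → a) ∧ (G (c → X X a) ∨ G (a → X (¬a → ¬c)))) is false.

Does not hold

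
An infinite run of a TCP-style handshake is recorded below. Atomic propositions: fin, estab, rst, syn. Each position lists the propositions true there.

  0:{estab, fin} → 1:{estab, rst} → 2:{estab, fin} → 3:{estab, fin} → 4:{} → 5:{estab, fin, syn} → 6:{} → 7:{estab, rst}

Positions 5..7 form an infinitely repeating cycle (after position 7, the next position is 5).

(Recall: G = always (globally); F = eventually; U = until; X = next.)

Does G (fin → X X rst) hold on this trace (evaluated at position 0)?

fin → X X rst must hold at every position from 0 onward. It fails at position 0, so G (fin → X X rst) is false.
Positions where fin holds: 0, 2, 3, 5.
Check X X rst at each: 0→fails, 2→fails, 3→fails, 5→ok.

Does not hold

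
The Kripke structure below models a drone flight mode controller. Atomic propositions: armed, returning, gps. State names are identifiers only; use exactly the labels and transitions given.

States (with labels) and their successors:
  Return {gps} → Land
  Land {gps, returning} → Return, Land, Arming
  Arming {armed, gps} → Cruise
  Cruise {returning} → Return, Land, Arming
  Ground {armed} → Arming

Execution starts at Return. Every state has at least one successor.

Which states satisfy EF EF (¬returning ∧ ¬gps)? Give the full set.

{Ground}

States satisfying EF (¬returning ∧ ¬gps): {Ground}.
States satisfying EF EF (¬returning ∧ ¬gps): {Ground}.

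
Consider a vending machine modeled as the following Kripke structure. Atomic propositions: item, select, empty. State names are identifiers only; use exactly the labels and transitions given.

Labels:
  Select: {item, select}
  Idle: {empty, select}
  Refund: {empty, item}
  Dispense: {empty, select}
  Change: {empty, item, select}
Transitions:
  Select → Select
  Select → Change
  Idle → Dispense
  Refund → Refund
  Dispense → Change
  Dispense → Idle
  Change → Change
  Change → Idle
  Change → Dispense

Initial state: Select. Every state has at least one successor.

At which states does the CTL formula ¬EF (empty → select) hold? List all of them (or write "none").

{Refund}

States satisfying empty → select: {Select, Idle, Dispense, Change}.
States satisfying EF (empty → select): {Select, Idle, Dispense, Change}.
States satisfying ¬EF (empty → select): {Refund}.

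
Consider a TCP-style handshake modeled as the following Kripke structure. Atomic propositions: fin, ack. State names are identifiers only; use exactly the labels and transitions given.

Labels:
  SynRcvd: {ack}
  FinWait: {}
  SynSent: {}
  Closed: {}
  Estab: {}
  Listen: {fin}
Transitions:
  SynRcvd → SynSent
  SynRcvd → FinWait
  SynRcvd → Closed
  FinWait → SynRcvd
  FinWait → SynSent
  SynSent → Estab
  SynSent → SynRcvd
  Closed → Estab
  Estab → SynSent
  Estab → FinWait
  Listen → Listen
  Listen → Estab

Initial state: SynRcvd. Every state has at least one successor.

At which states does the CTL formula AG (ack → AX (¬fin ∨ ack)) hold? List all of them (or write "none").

{SynRcvd, FinWait, SynSent, Closed, Estab, Listen}

States satisfying ack → AX (¬fin ∨ ack): {SynRcvd, FinWait, SynSent, Closed, Estab, Listen}.
States satisfying AG (ack → AX (¬fin ∨ ack)): {SynRcvd, FinWait, SynSent, Closed, Estab, Listen}.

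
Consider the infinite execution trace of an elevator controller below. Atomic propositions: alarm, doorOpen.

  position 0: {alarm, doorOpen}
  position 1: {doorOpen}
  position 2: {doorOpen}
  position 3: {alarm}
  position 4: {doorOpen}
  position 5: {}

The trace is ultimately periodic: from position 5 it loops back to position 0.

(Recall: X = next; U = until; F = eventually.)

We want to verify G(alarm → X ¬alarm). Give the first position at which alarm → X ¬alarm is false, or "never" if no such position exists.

alarm → X ¬alarm holds at every position 0..5, and those are all the positions the trace ever visits, so the invariant G(alarm → X ¬alarm) is never violated.

never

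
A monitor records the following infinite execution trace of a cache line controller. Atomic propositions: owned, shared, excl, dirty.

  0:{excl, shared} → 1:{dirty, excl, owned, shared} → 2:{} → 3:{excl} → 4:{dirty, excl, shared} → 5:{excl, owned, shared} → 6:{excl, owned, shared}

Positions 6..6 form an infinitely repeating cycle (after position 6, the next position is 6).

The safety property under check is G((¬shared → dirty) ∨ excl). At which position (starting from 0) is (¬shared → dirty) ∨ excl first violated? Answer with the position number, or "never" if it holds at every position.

Check (¬shared → dirty) ∨ excl at each position in order: 0 ✓, 1 ✓.
At position 2 the labels are {}, so (¬shared → dirty) ∨ excl is false there. This is the first violation.

2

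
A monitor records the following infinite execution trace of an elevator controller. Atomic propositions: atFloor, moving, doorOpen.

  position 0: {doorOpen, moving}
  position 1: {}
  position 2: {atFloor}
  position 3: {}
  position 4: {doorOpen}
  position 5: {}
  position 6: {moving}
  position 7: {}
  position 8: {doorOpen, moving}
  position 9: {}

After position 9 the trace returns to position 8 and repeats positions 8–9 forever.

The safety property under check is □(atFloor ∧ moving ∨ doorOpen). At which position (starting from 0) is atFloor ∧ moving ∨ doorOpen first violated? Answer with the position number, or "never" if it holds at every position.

Check atFloor ∧ moving ∨ doorOpen at each position in order: 0 ✓.
At position 1 the labels are {}, so atFloor ∧ moving ∨ doorOpen is false there. This is the first violation.

1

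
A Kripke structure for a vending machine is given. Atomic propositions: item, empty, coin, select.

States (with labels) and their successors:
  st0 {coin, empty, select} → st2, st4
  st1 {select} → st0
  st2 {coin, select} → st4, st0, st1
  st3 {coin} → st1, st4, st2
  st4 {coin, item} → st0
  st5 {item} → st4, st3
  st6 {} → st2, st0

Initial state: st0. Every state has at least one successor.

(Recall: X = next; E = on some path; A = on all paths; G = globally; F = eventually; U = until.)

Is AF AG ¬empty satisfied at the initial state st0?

Violated

States satisfying AG ¬empty: ∅.
States satisfying AF AG ¬empty: ∅.
There is a path from st0 along which AG ¬empty never holds.
st0 ∉ Sat(AF AG ¬empty).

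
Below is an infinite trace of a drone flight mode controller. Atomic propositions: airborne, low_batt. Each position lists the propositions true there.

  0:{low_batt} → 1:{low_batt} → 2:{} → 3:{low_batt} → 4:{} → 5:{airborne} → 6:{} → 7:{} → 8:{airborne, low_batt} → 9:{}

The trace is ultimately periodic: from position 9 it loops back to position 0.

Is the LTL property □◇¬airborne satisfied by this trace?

◇¬airborne holds at every position 0..9, and those are all positions ever visited, so □◇¬airborne holds.

Satisfied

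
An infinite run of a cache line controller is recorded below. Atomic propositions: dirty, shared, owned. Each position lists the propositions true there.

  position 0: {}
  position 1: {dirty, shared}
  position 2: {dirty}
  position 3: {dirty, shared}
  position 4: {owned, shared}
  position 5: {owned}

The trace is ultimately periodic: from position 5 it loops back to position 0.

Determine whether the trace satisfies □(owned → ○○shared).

owned → ○○shared must hold at every position from 0 onward. It fails at position 4, so □(owned → ○○shared) is false.
Positions where owned holds: 4, 5.
Check ○○shared at each: 4→fails, 5→ok.

Violated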